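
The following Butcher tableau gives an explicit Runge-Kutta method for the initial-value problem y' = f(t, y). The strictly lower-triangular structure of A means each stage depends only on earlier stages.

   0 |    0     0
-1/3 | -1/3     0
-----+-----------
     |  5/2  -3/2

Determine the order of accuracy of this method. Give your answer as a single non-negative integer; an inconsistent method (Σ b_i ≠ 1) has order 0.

2

b = (5/2, -3/2)
c = (0, -1/3)
Σ b_i: 5/2·1 + (-3/2)·1 = 1 ✓
b·c: (-3/2)·(-1/3) = 1/2 ✓; 2 stages ⇒ order 2.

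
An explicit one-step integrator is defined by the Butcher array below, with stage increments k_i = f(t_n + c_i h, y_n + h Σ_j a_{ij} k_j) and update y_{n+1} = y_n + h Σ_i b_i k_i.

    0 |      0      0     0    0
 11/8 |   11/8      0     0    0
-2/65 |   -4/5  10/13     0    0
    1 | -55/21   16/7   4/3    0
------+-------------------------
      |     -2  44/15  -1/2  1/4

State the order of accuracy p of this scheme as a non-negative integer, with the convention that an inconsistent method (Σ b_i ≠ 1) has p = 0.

b = (-2, 44/15, -1/2, 1/4)
c = (0, 11/8, -2/65, 1)
Ac = (0, 0, 55/52, 4234/1365)
Σ b_i: (-2)·1 + 44/15·1 + (-1/2)·1 + 1/4·1 = 41/60 ≠ 1 ⇒ order 0.

0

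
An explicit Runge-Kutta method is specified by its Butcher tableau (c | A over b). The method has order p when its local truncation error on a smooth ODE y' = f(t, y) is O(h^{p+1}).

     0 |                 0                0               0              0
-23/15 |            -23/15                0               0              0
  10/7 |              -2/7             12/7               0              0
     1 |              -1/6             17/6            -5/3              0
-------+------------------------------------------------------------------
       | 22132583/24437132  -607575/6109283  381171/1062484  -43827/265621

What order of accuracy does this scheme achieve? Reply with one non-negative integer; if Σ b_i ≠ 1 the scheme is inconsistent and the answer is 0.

b = (22132583/24437132, -607575/6109283, 381171/1062484, -43827/265621)
c = (0, -23/15, 10/7, 1)
Ac = (0, 0, -92/35, -4237/630)
Σ b_i: 22132583/24437132·1 + (-607575/6109283)·1 + 381171/1062484·1 + (-43827/265621)·1 = 1 ✓
b·c: (-607575/6109283)·(-23/15) + 381171/1062484·10/7 + (-43827/265621)·1 = 1/2 ✓
b·c²: (-607575/6109283)·529/225 + 381171/1062484·100/49 + (-43827/265621)·1 = 1/3 ✓
b·Ac: 381171/1062484·(-92/35) + (-43827/265621)·(-4237/630) = 1/6 ✓
b·c³: (-607575/6109283)·(-12167/3375) + 381171/1062484·1000/343 + (-43827/265621)·1 = 103706248/83670615 ≠ 1/4 ⇒ order 3.
b·(c∘Ac): 381171/1062484·(-184/49) + (-43827/265621)·(-4237/630) = -1892401/7968630 ≠ 1/8
b·Ac²: 381171/1062484·2116/525 + (-43827/265621)·215657/66150 = 151952119/167341230 ≠ 1/12
b·A²c: (-43827/265621)·92/21 = -192004/265621 ≠ 1/24

3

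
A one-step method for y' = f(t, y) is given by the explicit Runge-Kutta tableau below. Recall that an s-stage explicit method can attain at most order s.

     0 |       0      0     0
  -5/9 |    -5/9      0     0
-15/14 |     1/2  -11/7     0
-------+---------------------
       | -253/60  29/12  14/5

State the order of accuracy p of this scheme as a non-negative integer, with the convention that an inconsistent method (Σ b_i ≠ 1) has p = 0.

b = (-253/60, 29/12, 14/5)
c = (0, -5/9, -15/14)
Ac = (0, 0, 55/63)
Σ b_i: (-253/60)·1 + 29/12·1 + 14/5·1 = 1 ✓
b·c: 29/12·(-5/9) + 14/5·(-15/14) = -469/108 ≠ 1/2 ⇒ order 1.

1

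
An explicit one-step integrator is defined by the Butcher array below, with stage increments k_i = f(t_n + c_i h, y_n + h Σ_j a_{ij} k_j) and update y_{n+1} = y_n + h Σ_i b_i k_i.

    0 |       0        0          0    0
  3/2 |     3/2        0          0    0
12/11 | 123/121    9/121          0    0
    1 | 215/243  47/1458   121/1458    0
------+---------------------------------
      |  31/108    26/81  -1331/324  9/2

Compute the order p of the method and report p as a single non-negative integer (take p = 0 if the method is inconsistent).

4

b = (31/108, 26/81, -1331/324, 9/2)
c = (0, 3/2, 12/11, 1)
Ac = (0, 0, 27/242, 5/36)
Σ b_i: 31/108·1 + 26/81·1 + (-1331/324)·1 + 9/2·1 = 1 ✓
b·c: 26/81·3/2 + (-1331/324)·12/11 + 9/2·1 = 1/2 ✓
b·c²: 26/81·9/4 + (-1331/324)·144/121 + 9/2·1 = 1/3 ✓
b·Ac: (-1331/324)·27/242 + 9/2·5/36 = 1/6 ✓
b·c³: 26/81·27/8 + (-1331/324)·1728/1331 + 9/2·1 = 1/4 ✓
b·(c∘Ac): (-1331/324)·162/1331 + 9/2·5/36 = 1/8 ✓
b·Ac²: (-1331/324)·81/484 + 9/2·37/216 = 1/12 ✓
b·A²c: 9/2·1/108 = 1/24 ✓; 4 stages ⇒ order 4.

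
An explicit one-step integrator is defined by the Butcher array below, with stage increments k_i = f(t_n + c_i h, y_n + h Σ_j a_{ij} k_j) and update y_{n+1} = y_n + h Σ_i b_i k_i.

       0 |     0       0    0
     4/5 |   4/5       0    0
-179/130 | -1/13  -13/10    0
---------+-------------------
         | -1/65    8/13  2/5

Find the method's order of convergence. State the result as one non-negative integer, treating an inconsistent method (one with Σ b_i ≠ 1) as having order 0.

b = (-1/65, 8/13, 2/5)
c = (0, 4/5, -179/130)
Ac = (0, 0, -26/25)
Σ b_i: (-1/65)·1 + 8/13·1 + 2/5·1 = 1 ✓
b·c: 8/13·4/5 + 2/5·(-179/130) = -19/325 ≠ 1/2 ⇒ order 1.

1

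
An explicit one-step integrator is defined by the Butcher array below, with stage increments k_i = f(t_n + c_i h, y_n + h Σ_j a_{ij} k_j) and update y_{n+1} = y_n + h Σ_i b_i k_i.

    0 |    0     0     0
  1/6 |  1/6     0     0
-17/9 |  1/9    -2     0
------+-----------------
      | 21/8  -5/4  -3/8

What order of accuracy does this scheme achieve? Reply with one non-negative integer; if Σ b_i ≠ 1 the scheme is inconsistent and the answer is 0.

b = (21/8, -5/4, -3/8)
c = (0, 1/6, -17/9)
Ac = (0, 0, -1/3)
Σ b_i: 21/8·1 + (-5/4)·1 + (-3/8)·1 = 1 ✓
b·c: (-5/4)·1/6 + (-3/8)·(-17/9) = 1/2 ✓
b·c²: (-5/4)·1/36 + (-3/8)·289/81 = -593/432 ≠ 1/3 ⇒ order 2.
b·Ac: (-3/8)·(-1/3) = 1/8 ≠ 1/6

2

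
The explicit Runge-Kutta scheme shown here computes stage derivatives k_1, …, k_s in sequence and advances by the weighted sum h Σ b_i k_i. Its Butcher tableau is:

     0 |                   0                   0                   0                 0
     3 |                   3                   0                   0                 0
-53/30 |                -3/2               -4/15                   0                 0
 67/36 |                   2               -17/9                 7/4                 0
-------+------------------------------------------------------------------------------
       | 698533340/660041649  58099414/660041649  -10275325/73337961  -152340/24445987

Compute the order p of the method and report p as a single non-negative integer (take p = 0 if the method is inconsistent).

3

b = (698533340/660041649, 58099414/660041649, -10275325/73337961, -152340/24445987)
c = (0, 3, -53/30, 67/36)
Ac = (0, 0, -4/5, -1051/120)
Σ b_i: 698533340/660041649·1 + 58099414/660041649·1 + (-10275325/73337961)·1 + (-152340/24445987)·1 = 1 ✓
b·c: 58099414/660041649·3 + (-10275325/73337961)·(-53/30) + (-152340/24445987)·67/36 = 1/2 ✓
b·c²: 58099414/660041649·9 + (-10275325/73337961)·2809/900 + (-152340/24445987)·4489/1296 = 1/3 ✓
b·Ac: (-10275325/73337961)·(-4/5) + (-152340/24445987)·(-1051/120) = 1/6 ✓
b·c³: 58099414/660041649·27 + (-10275325/73337961)·(-148877/27000) + (-152340/24445987)·300763/46656 = 1477503971141/475229987280 ≠ 1/4 ⇒ order 3.
b·(c∘Ac): (-10275325/73337961)·106/75 + (-152340/24445987)·(-70417/4320) = -169750261/1760111064 ≠ 1/8
b·Ac²: (-10275325/73337961)·(-12/5) + (-152340/24445987)·(-41537/3600) = 598678043/1466759220 ≠ 1/12
b·A²c: (-152340/24445987)·(-7/5) = 213276/24445987 ≠ 1/24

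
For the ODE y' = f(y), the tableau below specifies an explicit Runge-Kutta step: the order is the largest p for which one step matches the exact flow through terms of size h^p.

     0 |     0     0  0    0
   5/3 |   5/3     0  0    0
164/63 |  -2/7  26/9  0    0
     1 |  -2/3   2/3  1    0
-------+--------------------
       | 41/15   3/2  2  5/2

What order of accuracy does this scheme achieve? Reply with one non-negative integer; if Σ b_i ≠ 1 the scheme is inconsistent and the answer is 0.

b = (41/15, 3/2, 2, 5/2)
c = (0, 5/3, 164/63, 1)
Ac = (0, 0, 130/27, 26/7)
Σ b_i: 41/15·1 + 3/2·1 + 2·1 + 5/2·1 = 131/15 ≠ 1 ⇒ order 0.

0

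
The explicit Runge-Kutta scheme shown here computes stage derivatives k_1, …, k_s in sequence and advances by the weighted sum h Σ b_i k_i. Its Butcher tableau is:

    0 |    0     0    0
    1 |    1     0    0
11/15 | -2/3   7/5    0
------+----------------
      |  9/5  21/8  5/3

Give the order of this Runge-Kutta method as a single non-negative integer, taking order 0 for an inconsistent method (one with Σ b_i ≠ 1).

b = (9/5, 21/8, 5/3)
c = (0, 1, 11/15)
Ac = (0, 0, 7/5)
Σ b_i: 9/5·1 + 21/8·1 + 5/3·1 = 731/120 ≠ 1 ⇒ order 0.

0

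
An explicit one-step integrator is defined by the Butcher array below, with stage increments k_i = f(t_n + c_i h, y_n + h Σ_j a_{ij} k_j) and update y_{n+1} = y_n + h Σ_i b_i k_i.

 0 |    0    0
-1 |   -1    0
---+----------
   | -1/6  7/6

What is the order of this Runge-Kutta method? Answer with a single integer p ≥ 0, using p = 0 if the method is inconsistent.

1

b = (-1/6, 7/6)
c = (0, -1)
Σ b_i: (-1/6)·1 + 7/6·1 = 1 ✓
b·c: 7/6·(-1) = -7/6 ≠ 1/2 ⇒ order 1.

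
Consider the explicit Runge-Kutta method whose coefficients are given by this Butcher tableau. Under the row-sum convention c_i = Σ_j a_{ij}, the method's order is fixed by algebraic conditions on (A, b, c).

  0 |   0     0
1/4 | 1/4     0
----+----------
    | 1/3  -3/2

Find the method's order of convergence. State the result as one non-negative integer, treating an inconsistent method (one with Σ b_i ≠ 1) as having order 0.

0

b = (1/3, -3/2)
c = (0, 1/4)
Σ b_i: 1/3·1 + (-3/2)·1 = -7/6 ≠ 1 ⇒ order 0.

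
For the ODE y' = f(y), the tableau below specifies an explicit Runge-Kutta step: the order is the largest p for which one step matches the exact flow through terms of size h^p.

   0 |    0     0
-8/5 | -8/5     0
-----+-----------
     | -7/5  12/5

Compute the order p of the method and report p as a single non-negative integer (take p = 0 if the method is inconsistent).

1

b = (-7/5, 12/5)
c = (0, -8/5)
Σ b_i: (-7/5)·1 + 12/5·1 = 1 ✓
b·c: 12/5·(-8/5) = -96/25 ≠ 1/2 ⇒ order 1.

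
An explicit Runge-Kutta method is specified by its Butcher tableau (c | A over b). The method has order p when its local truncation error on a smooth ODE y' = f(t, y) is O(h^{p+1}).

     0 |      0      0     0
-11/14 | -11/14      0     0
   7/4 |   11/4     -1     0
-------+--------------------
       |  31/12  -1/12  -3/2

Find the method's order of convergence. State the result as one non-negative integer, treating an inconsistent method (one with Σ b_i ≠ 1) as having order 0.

1

b = (31/12, -1/12, -3/2)
c = (0, -11/14, 7/4)
Ac = (0, 0, 11/14)
Σ b_i: 31/12·1 + (-1/12)·1 + (-3/2)·1 = 1 ✓
b·c: (-1/12)·(-11/14) + (-3/2)·7/4 = -215/84 ≠ 1/2 ⇒ order 1.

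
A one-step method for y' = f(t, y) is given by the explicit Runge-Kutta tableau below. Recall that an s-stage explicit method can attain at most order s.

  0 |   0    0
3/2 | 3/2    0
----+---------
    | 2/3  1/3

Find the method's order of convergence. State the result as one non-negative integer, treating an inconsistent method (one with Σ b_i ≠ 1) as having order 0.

2

b = (2/3, 1/3)
c = (0, 3/2)
Σ b_i: 2/3·1 + 1/3·1 = 1 ✓
b·c: 1/3·3/2 = 1/2 ✓; 2 stages ⇒ order 2.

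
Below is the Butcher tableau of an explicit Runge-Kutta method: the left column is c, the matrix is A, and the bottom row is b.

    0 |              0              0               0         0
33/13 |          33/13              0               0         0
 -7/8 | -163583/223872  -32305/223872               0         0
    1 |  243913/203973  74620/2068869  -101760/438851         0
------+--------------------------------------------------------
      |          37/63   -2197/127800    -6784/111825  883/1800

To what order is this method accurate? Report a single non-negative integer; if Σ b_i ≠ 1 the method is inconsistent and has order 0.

4

b = (37/63, -2197/127800, -6784/111825, 883/1800)
c = (0, 33/13, -7/8, 1)
Ac = (0, 0, -2485/6784, 260/883)
Σ b_i: 37/63·1 + (-2197/127800)·1 + (-6784/111825)·1 + 883/1800·1 = 1 ✓
b·c: (-2197/127800)·33/13 + (-6784/111825)·(-7/8) + 883/1800·1 = 1/2 ✓
b·c²: (-2197/127800)·1089/169 + (-6784/111825)·49/64 + 883/1800·1 = 1/3 ✓
b·Ac: (-6784/111825)·(-2485/6784) + 883/1800·260/883 = 1/6 ✓
b·c³: (-2197/127800)·35937/2197 + (-6784/111825)·(-343/512) + 883/1800·1 = 1/4 ✓
b·(c∘Ac): (-6784/111825)·17395/54272 + 883/1800·260/883 = 1/8 ✓
b·Ac²: (-6784/111825)·(-82005/88192) + 883/1800·630/11479 = 1/12 ✓
b·A²c: 883/1800·75/883 = 1/24 ✓; 4 stages ⇒ order 4.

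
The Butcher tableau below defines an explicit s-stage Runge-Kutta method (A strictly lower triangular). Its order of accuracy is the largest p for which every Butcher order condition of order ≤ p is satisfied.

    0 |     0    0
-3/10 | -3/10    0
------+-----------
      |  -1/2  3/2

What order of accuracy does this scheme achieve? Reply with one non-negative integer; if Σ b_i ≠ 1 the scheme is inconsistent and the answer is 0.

1

b = (-1/2, 3/2)
c = (0, -3/10)
Σ b_i: (-1/2)·1 + 3/2·1 = 1 ✓
b·c: 3/2·(-3/10) = -9/20 ≠ 1/2 ⇒ order 1.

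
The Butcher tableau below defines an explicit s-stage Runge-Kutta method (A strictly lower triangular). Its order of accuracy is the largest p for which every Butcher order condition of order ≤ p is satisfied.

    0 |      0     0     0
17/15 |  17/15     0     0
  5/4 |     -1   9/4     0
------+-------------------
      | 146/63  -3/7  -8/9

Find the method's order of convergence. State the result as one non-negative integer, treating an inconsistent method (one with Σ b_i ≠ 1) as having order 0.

1

b = (146/63, -3/7, -8/9)
c = (0, 17/15, 5/4)
Ac = (0, 0, 51/20)
Σ b_i: 146/63·1 + (-3/7)·1 + (-8/9)·1 = 1 ✓
b·c: (-3/7)·17/15 + (-8/9)·5/4 = -503/315 ≠ 1/2 ⇒ order 1.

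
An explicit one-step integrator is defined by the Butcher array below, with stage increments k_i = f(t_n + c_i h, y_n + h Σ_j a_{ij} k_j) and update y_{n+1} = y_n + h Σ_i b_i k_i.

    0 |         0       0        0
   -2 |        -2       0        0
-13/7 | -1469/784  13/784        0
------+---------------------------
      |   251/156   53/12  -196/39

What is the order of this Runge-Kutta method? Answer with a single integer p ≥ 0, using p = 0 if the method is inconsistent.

3

b = (251/156, 53/12, -196/39)
c = (0, -2, -13/7)
Ac = (0, 0, -13/392)
Σ b_i: 251/156·1 + 53/12·1 + (-196/39)·1 = 1 ✓
b·c: 53/12·(-2) + (-196/39)·(-13/7) = 1/2 ✓
b·c²: 53/12·4 + (-196/39)·169/49 = 1/3 ✓
b·Ac: (-196/39)·(-13/392) = 1/6 ✓; 3 stages ⇒ order 3.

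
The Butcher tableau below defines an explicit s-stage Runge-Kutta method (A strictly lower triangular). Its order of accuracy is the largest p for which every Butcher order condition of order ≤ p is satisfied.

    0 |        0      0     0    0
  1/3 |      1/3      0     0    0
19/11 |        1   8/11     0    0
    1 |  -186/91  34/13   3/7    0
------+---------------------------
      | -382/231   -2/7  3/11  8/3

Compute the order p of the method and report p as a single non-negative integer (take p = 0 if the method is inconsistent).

1

b = (-382/231, -2/7, 3/11, 8/3)
c = (0, 1/3, 19/11, 1)
Ac = (0, 0, 8/33, 4841/3003)
Σ b_i: (-382/231)·1 + (-2/7)·1 + 3/11·1 + 8/3·1 = 1 ✓
b·c: (-2/7)·1/3 + 3/11·19/11 + 8/3·1 = 2577/847 ≠ 1/2 ⇒ order 1.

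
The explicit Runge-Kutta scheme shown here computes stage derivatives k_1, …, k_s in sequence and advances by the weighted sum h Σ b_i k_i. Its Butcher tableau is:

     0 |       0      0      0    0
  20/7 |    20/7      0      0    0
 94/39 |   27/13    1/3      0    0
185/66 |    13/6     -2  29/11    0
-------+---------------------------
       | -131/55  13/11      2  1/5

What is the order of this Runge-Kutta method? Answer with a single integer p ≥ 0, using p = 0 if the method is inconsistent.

1

b = (-131/55, 13/11, 2, 1/5)
c = (0, 20/7, 94/39, 185/66)
Ac = (0, 0, 20/21, 1922/3003)
Σ b_i: (-131/55)·1 + 13/11·1 + 2·1 + 1/5·1 = 1 ✓
b·c: 13/11·20/7 + 2·94/39 + 1/5·185/66 = 17533/2002 ≠ 1/2 ⇒ order 1.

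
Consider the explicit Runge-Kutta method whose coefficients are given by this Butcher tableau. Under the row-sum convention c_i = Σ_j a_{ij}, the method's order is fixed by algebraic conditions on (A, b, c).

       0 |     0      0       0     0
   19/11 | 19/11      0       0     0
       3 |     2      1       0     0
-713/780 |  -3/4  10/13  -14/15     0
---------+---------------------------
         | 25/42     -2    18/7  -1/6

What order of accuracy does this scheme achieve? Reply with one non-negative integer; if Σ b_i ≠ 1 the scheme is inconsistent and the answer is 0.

1

b = (25/42, -2, 18/7, -1/6)
c = (0, 19/11, 3, -713/780)
Ac = (0, 0, 19/11, -1052/715)
Σ b_i: 25/42·1 + (-2)·1 + 18/7·1 + (-1/6)·1 = 1 ✓
b·c: (-2)·19/11 + 18/7·3 + (-1/6)·(-713/780) = 1589941/360360 ≠ 1/2 ⇒ order 1.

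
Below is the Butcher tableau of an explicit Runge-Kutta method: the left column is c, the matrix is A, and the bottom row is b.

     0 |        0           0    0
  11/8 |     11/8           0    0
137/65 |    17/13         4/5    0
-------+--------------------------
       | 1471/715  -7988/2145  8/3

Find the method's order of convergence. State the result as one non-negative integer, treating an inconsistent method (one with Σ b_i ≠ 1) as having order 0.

2

b = (1471/715, -7988/2145, 8/3)
c = (0, 11/8, 137/65)
Ac = (0, 0, 11/10)
Σ b_i: 1471/715·1 + (-7988/2145)·1 + 8/3·1 = 1 ✓
b·c: (-7988/2145)·11/8 + 8/3·137/65 = 1/2 ✓
b·c²: (-7988/2145)·121/64 + 8/3·18769/4225 = 324859/67600 ≠ 1/3 ⇒ order 2.
b·Ac: 8/3·11/10 = 44/15 ≠ 1/6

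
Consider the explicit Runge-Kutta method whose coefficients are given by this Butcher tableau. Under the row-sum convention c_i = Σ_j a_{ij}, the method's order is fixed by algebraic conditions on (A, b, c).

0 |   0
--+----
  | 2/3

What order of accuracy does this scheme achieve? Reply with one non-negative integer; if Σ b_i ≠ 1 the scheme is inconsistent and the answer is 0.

0

b = (2/3)
c = (0)
Σ b_i: 2/3·1 = 2/3 ≠ 1 ⇒ order 0.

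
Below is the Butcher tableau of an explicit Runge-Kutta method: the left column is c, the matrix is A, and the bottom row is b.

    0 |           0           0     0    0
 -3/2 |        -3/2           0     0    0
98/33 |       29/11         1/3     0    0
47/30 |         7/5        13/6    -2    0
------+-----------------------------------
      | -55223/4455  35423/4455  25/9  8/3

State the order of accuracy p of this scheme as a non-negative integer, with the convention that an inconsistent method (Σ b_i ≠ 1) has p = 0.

2

b = (-55223/4455, 35423/4455, 25/9, 8/3)
c = (0, -3/2, 98/33, 47/30)
Ac = (0, 0, -1/2, -1213/132)
Σ b_i: (-55223/4455)·1 + 35423/4455·1 + 25/9·1 + 8/3·1 = 1 ✓
b·c: 35423/4455·(-3/2) + 25/9·98/33 + 8/3·47/30 = 1/2 ✓
b·c²: 35423/4455·9/4 + 25/9·9604/1089 + 8/3·2209/900 = 47959321/980100 ≠ 1/3 ⇒ order 2.
b·Ac: 25/9·(-1/2) + 8/3·(-1213/132) = -1709/66 ≠ 1/6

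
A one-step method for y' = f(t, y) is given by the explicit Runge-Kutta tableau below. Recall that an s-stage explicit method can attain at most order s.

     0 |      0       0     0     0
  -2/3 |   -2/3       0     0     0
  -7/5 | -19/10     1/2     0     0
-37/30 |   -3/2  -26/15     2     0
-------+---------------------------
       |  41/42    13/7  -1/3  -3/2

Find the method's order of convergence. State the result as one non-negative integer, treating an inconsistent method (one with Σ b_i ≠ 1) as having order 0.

1

b = (41/42, 13/7, -1/3, -3/2)
c = (0, -2/3, -7/5, -37/30)
Ac = (0, 0, -1/3, -74/45)
Σ b_i: 41/42·1 + 13/7·1 + (-1/3)·1 + (-3/2)·1 = 1 ✓
b·c: 13/7·(-2/3) + (-1/3)·(-7/5) + (-3/2)·(-37/30) = 151/140 ≠ 1/2 ⇒ order 1.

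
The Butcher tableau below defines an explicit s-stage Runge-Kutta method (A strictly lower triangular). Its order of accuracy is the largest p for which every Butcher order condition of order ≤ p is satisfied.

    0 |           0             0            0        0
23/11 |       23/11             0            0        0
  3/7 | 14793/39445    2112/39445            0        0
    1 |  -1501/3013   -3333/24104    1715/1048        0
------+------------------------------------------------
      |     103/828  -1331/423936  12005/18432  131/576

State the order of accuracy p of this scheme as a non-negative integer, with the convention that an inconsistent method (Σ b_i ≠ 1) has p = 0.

4

b = (103/828, -1331/423936, 12005/18432, 131/576)
c = (0, 23/11, 3/7, 1)
Ac = (0, 0, 192/1715, 54/131)
Σ b_i: 103/828·1 + (-1331/423936)·1 + 12005/18432·1 + 131/576·1 = 1 ✓
b·c: (-1331/423936)·23/11 + 12005/18432·3/7 + 131/576·1 = 1/2 ✓
b·c²: (-1331/423936)·529/121 + 12005/18432·9/49 + 131/576·1 = 1/3 ✓
b·Ac: 12005/18432·192/1715 + 131/576·54/131 = 1/6 ✓
b·c³: (-1331/423936)·12167/1331 + 12005/18432·27/343 + 131/576·1 = 1/4 ✓
b·(c∘Ac): 12005/18432·576/12005 + 131/576·54/131 = 1/8 ✓
b·Ac²: 12005/18432·4416/18865 + 131/576·(-438/1441) = 1/12 ✓
b·A²c: 131/576·24/131 = 1/24 ✓; 4 stages ⇒ order 4.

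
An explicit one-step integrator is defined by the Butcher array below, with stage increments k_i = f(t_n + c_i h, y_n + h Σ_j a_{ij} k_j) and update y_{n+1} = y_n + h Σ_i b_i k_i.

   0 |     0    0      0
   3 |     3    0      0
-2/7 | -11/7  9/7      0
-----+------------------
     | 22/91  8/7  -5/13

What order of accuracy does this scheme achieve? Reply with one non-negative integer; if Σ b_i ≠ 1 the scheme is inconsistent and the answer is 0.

b = (22/91, 8/7, -5/13)
c = (0, 3, -2/7)
Ac = (0, 0, 27/7)
Σ b_i: 22/91·1 + 8/7·1 + (-5/13)·1 = 1 ✓
b·c: 8/7·3 + (-5/13)·(-2/7) = 46/13 ≠ 1/2 ⇒ order 1.

1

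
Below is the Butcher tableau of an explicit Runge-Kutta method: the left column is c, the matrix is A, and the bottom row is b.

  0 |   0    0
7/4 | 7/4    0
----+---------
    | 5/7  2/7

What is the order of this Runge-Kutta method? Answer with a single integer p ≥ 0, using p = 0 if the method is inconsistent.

2

b = (5/7, 2/7)
c = (0, 7/4)
Σ b_i: 5/7·1 + 2/7·1 = 1 ✓
b·c: 2/7·7/4 = 1/2 ✓; 2 stages ⇒ order 2.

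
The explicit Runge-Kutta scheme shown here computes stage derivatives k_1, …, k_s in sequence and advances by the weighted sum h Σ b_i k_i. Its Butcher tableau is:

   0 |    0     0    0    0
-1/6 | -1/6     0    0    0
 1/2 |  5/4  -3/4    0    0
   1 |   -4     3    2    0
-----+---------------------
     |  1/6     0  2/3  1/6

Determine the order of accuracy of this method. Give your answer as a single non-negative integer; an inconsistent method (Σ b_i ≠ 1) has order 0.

b = (1/6, 0, 2/3, 1/6)
c = (0, -1/6, 1/2, 1)
Ac = (0, 0, 1/8, 1/2)
Σ b_i: 1/6·1 + 2/3·1 + 1/6·1 = 1 ✓
b·c: 2/3·1/2 + 1/6·1 = 1/2 ✓
b·c²: 2/3·1/4 + 1/6·1 = 1/3 ✓
b·Ac: 2/3·1/8 + 1/6·1/2 = 1/6 ✓
b·c³: 2/3·1/8 + 1/6·1 = 1/4 ✓
b·(c∘Ac): 2/3·1/16 + 1/6·1/2 = 1/8 ✓
b·Ac²: 2/3·(-1/48) + 1/6·7/12 = 1/12 ✓
b·A²c: 1/6·1/4 = 1/24 ✓; 4 stages ⇒ order 4.

4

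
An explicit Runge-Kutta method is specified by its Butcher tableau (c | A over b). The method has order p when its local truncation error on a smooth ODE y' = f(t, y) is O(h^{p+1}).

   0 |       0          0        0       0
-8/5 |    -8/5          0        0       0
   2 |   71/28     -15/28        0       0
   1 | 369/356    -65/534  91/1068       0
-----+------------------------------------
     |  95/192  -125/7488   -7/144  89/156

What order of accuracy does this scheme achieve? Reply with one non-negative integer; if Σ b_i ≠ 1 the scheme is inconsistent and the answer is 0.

b = (95/192, -125/7488, -7/144, 89/156)
c = (0, -8/5, 2, 1)
Ac = (0, 0, 6/7, 65/178)
Σ b_i: 95/192·1 + (-125/7488)·1 + (-7/144)·1 + 89/156·1 = 1 ✓
b·c: (-125/7488)·(-8/5) + (-7/144)·2 + 89/156·1 = 1/2 ✓
b·c²: (-125/7488)·64/25 + (-7/144)·4 + 89/156·1 = 1/3 ✓
b·Ac: (-7/144)·6/7 + 89/156·65/178 = 1/6 ✓
b·c³: (-125/7488)·(-512/125) + (-7/144)·8 + 89/156·1 = 1/4 ✓
b·(c∘Ac): (-7/144)·12/7 + 89/156·65/178 = 1/8 ✓
b·Ac²: (-7/144)·(-48/35) + 89/156·13/445 = 1/12 ✓
b·A²c: 89/156·13/178 = 1/24 ✓; 4 stages ⇒ order 4.

4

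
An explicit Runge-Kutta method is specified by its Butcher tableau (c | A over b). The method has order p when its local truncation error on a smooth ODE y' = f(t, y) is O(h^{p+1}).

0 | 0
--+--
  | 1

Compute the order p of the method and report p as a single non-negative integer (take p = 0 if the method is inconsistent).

b = (1)
c = (0)
Σ b_i: 1·1 = 1 ✓; 1 stage ⇒ order 1.

1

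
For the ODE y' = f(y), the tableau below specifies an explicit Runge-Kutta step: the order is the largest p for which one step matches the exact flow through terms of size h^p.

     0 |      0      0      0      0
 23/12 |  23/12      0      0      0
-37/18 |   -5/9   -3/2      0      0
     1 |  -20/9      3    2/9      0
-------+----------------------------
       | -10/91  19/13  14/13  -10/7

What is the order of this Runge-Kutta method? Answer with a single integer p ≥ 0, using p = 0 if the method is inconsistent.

b = (-10/91, 19/13, 14/13, -10/7)
c = (0, 23/12, -37/18, 1)
Ac = (0, 0, -23/8, 1715/324)
Σ b_i: (-10/91)·1 + 19/13·1 + 14/13·1 + (-10/7)·1 = 1 ✓
b·c: 19/13·23/12 + 14/13·(-37/18) + (-10/7)·1 = -2755/3276 ≠ 1/2 ⇒ order 1.

1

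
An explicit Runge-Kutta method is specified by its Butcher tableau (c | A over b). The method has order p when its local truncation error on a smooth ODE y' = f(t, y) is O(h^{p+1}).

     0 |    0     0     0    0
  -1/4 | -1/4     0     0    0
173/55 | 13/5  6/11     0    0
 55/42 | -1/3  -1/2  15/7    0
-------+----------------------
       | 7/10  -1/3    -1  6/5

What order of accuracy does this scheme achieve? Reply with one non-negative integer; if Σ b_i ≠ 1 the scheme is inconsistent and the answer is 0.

b = (7/10, -1/3, -1, 6/5)
c = (0, -1/4, 173/55, 55/42)
Ac = (0, 0, -3/22, 4229/616)
Σ b_i: 7/10·1 + (-1/3)·1 + (-1)·1 + 6/5·1 = 17/30 ≠ 1 ⇒ order 0.

0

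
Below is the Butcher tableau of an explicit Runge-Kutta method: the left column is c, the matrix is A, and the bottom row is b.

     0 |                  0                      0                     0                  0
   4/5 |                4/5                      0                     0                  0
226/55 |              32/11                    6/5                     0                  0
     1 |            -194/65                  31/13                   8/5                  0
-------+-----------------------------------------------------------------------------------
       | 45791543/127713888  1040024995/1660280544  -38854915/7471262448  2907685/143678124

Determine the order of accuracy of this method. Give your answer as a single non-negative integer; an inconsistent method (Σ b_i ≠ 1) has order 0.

3

b = (45791543/127713888, 1040024995/1660280544, -38854915/7471262448, 2907685/143678124)
c = (0, 4/5, 226/55, 1)
Ac = (0, 0, 24/25, 30324/3575)
Σ b_i: 45791543/127713888·1 + 1040024995/1660280544·1 + (-38854915/7471262448)·1 + 2907685/143678124·1 = 1 ✓
b·c: 1040024995/1660280544·4/5 + (-38854915/7471262448)·226/55 + 2907685/143678124·1 = 1/2 ✓
b·c²: 1040024995/1660280544·16/25 + (-38854915/7471262448)·51076/3025 + 2907685/143678124·1 = 1/3 ✓
b·Ac: (-38854915/7471262448)·24/25 + 2907685/143678124·30324/3575 = 1/6 ✓
b·c³: 1040024995/1660280544·64/125 + (-38854915/7471262448)·11543176/166375 + 2907685/143678124·1 = -87174487/4390164900 ≠ 1/4 ⇒ order 3.
b·(c∘Ac): (-38854915/7471262448)·5424/1375 + 2907685/143678124·30324/3575 = 65349484/432364725 ≠ 1/8
b·Ac²: (-38854915/7471262448)·96/125 + 2907685/143678124·5611984/196625 = 5666100358/9877871025 ≠ 1/12
b·A²c: 2907685/143678124·192/125 = 9304592/299329425 ≠ 1/24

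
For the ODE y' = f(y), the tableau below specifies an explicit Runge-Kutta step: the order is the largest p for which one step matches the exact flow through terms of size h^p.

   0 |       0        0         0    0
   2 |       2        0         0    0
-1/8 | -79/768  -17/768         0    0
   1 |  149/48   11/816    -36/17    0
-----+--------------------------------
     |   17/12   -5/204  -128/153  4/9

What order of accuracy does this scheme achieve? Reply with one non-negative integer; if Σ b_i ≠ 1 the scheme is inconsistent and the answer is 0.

b = (17/12, -5/204, -128/153, 4/9)
c = (0, 2, -1/8, 1)
Ac = (0, 0, -17/384, 7/24)
Σ b_i: 17/12·1 + (-5/204)·1 + (-128/153)·1 + 4/9·1 = 1 ✓
b·c: (-5/204)·2 + (-128/153)·(-1/8) + 4/9·1 = 1/2 ✓
b·c²: (-5/204)·4 + (-128/153)·1/64 + 4/9·1 = 1/3 ✓
b·Ac: (-128/153)·(-17/384) + 4/9·7/24 = 1/6 ✓
b·c³: (-5/204)·8 + (-128/153)·(-1/512) + 4/9·1 = 1/4 ✓
b·(c∘Ac): (-128/153)·17/3072 + 4/9·7/24 = 1/8 ✓
b·Ac²: (-128/153)·(-17/192) + 4/9·1/48 = 1/12 ✓
b·A²c: 4/9·3/32 = 1/24 ✓; 4 stages ⇒ order 4.

4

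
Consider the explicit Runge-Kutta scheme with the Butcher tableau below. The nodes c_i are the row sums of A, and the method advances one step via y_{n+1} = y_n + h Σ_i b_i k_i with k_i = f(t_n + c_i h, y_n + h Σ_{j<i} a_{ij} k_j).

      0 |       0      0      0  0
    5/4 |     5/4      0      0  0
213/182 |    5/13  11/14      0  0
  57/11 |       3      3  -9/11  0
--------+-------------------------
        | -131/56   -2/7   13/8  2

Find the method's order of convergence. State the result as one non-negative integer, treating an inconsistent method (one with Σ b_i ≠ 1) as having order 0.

b = (-131/56, -2/7, 13/8, 2)
c = (0, 5/4, 213/182, 57/11)
Ac = (0, 0, 55/56, 11181/4004)
Σ b_i: (-131/56)·1 + (-2/7)·1 + 13/8·1 + 2·1 = 1 ✓
b·c: (-2/7)·5/4 + 13/8·213/182 + 2·57/11 = 14671/1232 ≠ 1/2 ⇒ order 1.

1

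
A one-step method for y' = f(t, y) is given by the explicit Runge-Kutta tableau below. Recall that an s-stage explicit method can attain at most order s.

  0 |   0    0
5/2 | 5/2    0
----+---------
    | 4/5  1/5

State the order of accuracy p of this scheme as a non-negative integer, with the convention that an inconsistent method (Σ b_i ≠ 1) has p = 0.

b = (4/5, 1/5)
c = (0, 5/2)
Σ b_i: 4/5·1 + 1/5·1 = 1 ✓
b·c: 1/5·5/2 = 1/2 ✓; 2 stages ⇒ order 2.

2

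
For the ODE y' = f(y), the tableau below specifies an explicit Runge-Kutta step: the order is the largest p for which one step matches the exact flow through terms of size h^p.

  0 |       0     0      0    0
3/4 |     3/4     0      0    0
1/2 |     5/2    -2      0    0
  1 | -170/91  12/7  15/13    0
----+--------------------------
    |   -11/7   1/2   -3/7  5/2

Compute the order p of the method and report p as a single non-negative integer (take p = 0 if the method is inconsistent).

b = (-11/7, 1/2, -3/7, 5/2)
c = (0, 3/4, 1/2, 1)
Ac = (0, 0, -3/2, 339/182)
Σ b_i: (-11/7)·1 + 1/2·1 + (-3/7)·1 + 5/2·1 = 1 ✓
b·c: 1/2·3/4 + (-3/7)·1/2 + 5/2·1 = 149/56 ≠ 1/2 ⇒ order 1.

1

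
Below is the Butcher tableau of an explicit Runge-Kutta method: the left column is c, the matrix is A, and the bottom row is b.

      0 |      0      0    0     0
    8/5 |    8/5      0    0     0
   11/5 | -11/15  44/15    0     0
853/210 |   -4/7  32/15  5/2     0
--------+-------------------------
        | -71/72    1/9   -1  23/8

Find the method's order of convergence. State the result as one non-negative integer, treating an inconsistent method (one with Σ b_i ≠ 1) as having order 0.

1

b = (-71/72, 1/9, -1, 23/8)
c = (0, 8/5, 11/5, 853/210)
Ac = (0, 0, 352/75, 1337/150)
Σ b_i: (-71/72)·1 + 1/9·1 + (-1)·1 + 23/8·1 = 1 ✓
b·c: 1/9·8/5 + (-1)·11/5 + 23/8·853/210 = 9733/1008 ≠ 1/2 ⇒ order 1.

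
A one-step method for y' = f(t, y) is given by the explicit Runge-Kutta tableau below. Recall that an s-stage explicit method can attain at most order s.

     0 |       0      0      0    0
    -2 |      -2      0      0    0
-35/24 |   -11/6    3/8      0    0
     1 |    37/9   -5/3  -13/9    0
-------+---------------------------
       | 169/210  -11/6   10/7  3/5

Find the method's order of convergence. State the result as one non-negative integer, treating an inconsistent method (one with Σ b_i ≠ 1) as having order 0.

b = (169/210, -11/6, 10/7, 3/5)
c = (0, -2, -35/24, 1)
Ac = (0, 0, -3/4, 1175/216)
Σ b_i: 169/210·1 + (-11/6)·1 + 10/7·1 + 3/5·1 = 1 ✓
b·c: (-11/6)·(-2) + 10/7·(-35/24) + 3/5·1 = 131/60 ≠ 1/2 ⇒ order 1.

1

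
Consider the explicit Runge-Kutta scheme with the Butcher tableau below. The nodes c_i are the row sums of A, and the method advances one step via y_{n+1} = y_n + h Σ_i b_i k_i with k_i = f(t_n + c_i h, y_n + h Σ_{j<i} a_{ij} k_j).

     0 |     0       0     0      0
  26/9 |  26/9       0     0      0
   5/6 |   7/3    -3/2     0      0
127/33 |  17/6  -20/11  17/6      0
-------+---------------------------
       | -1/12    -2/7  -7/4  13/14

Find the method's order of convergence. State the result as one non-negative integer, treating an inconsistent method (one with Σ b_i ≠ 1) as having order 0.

0

b = (-1/12, -2/7, -7/4, 13/14)
c = (0, 26/9, 5/6, 127/33)
Ac = (0, 0, -13/3, -1145/396)
Σ b_i: (-1/12)·1 + (-2/7)·1 + (-7/4)·1 + 13/14·1 = -25/21 ≠ 1 ⇒ order 0.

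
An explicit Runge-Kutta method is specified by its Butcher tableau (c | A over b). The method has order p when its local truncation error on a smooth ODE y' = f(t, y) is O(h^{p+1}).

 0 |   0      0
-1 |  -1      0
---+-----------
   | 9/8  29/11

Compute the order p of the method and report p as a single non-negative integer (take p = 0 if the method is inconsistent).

b = (9/8, 29/11)
c = (0, -1)
Σ b_i: 9/8·1 + 29/11·1 = 331/88 ≠ 1 ⇒ order 0.

0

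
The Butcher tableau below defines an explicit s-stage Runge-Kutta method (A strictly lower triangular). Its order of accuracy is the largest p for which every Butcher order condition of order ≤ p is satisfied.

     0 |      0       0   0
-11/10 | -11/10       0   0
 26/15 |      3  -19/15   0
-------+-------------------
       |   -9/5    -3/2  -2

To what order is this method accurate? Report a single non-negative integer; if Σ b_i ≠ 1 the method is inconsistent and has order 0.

b = (-9/5, -3/2, -2)
c = (0, -11/10, 26/15)
Ac = (0, 0, 209/150)
Σ b_i: (-9/5)·1 + (-3/2)·1 + (-2)·1 = -53/10 ≠ 1 ⇒ order 0.

0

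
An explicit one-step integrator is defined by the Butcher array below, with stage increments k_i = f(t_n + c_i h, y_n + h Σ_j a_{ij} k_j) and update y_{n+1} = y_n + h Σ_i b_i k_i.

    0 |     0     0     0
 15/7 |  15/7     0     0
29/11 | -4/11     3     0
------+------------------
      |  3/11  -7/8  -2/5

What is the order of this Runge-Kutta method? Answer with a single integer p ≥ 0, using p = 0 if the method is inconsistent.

0

b = (3/11, -7/8, -2/5)
c = (0, 15/7, 29/11)
Ac = (0, 0, 45/7)
Σ b_i: 3/11·1 + (-7/8)·1 + (-2/5)·1 = -441/440 ≠ 1 ⇒ order 0.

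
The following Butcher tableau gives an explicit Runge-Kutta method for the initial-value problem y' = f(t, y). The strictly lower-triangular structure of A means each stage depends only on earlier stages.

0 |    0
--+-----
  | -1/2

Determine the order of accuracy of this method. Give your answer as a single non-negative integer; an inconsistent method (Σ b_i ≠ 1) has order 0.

b = (-1/2)
c = (0)
Σ b_i: (-1/2)·1 = -1/2 ≠ 1 ⇒ order 0.

0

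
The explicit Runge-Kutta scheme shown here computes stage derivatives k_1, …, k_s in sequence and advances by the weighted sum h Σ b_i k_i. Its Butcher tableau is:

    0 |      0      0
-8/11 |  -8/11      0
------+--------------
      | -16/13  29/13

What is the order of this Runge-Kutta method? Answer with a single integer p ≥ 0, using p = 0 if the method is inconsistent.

1

b = (-16/13, 29/13)
c = (0, -8/11)
Σ b_i: (-16/13)·1 + 29/13·1 = 1 ✓
b·c: 29/13·(-8/11) = -232/143 ≠ 1/2 ⇒ order 1.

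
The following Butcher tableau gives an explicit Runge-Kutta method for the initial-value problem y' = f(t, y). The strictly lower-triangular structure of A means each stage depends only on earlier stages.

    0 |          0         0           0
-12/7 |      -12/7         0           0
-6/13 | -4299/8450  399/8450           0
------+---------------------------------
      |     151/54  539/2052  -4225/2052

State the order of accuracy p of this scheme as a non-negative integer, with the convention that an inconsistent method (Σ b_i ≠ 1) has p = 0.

3

b = (151/54, 539/2052, -4225/2052)
c = (0, -12/7, -6/13)
Ac = (0, 0, -342/4225)
Σ b_i: 151/54·1 + 539/2052·1 + (-4225/2052)·1 = 1 ✓
b·c: 539/2052·(-12/7) + (-4225/2052)·(-6/13) = 1/2 ✓
b·c²: 539/2052·144/49 + (-4225/2052)·36/169 = 1/3 ✓
b·Ac: (-4225/2052)·(-342/4225) = 1/6 ✓; 3 stages ⇒ order 3.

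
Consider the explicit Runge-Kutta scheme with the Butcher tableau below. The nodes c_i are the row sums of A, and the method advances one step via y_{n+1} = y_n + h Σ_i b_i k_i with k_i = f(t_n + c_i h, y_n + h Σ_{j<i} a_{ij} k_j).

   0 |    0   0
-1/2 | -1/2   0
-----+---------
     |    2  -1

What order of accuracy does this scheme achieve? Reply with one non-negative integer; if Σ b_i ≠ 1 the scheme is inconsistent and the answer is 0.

b = (2, -1)
c = (0, -1/2)
Σ b_i: 2·1 + (-1)·1 = 1 ✓
b·c: (-1)·(-1/2) = 1/2 ✓; 2 stages ⇒ order 2.

2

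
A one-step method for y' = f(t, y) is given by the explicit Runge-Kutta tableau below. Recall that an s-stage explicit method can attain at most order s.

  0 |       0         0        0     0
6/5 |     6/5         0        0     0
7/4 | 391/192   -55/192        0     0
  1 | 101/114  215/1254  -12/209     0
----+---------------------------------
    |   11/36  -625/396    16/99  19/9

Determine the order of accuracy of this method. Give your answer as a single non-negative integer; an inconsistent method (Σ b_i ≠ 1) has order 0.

b = (11/36, -625/396, 16/99, 19/9)
c = (0, 6/5, 7/4, 1)
Ac = (0, 0, -11/32, 2/19)
Σ b_i: 11/36·1 + (-625/396)·1 + 16/99·1 + 19/9·1 = 1 ✓
b·c: (-625/396)·6/5 + 16/99·7/4 + 19/9·1 = 1/2 ✓
b·c²: (-625/396)·36/25 + 16/99·49/16 + 19/9·1 = 1/3 ✓
b·Ac: 16/99·(-11/32) + 19/9·2/19 = 1/6 ✓
b·c³: (-625/396)·216/125 + 16/99·343/64 + 19/9·1 = 1/4 ✓
b·(c∘Ac): 16/99·(-77/128) + 19/9·2/19 = 1/8 ✓
b·Ac²: 16/99·(-33/80) + 19/9·27/380 = 1/12 ✓
b·A²c: 19/9·3/152 = 1/24 ✓; 4 stages ⇒ order 4.

4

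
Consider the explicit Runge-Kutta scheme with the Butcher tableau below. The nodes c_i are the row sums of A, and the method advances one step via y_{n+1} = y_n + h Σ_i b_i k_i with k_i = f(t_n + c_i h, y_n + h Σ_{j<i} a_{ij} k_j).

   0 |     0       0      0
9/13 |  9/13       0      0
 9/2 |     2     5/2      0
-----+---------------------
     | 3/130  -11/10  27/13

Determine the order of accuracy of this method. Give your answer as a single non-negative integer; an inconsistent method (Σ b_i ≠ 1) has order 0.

b = (3/130, -11/10, 27/13)
c = (0, 9/13, 9/2)
Ac = (0, 0, 45/26)
Σ b_i: 3/130·1 + (-11/10)·1 + 27/13·1 = 1 ✓
b·c: (-11/10)·9/13 + 27/13·9/2 = 558/65 ≠ 1/2 ⇒ order 1.

1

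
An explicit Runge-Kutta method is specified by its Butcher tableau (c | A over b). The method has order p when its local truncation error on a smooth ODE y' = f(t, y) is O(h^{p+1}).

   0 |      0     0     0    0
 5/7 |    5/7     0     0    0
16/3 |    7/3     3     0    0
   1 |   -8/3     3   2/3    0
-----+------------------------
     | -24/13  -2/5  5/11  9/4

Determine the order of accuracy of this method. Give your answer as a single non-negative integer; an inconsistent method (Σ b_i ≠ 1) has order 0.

0

b = (-24/13, -2/5, 5/11, 9/4)
c = (0, 5/7, 16/3, 1)
Ac = (0, 0, 15/7, 359/63)
Σ b_i: (-24/13)·1 + (-2/5)·1 + 5/11·1 + 9/4·1 = 1311/2860 ≠ 1 ⇒ order 0.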